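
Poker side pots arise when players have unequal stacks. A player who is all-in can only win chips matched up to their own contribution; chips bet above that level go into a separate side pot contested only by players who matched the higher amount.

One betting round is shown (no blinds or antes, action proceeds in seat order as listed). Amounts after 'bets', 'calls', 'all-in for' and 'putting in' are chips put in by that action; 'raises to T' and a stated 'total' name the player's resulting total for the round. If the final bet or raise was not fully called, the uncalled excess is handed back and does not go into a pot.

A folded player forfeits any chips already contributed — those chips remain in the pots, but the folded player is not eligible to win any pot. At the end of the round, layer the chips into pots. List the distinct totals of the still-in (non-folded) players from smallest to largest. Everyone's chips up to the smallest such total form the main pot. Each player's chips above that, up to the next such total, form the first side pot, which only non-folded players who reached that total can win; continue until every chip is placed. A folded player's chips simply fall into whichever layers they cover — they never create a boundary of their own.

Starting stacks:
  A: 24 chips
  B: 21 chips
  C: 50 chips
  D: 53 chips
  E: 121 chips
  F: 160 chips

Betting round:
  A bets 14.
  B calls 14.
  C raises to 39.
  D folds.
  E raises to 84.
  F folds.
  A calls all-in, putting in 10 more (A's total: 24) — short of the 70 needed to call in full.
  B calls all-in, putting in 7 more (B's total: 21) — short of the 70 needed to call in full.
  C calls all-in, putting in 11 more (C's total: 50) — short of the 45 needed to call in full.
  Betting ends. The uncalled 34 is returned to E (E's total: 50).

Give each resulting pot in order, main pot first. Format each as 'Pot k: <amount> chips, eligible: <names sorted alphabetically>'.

Pot 1: 84 chips, eligible: A, B, C, E
Pot 2: 9 chips, eligible: A, C, E
Pot 3: 52 chips, eligible: C, E

Derivation:
Contributions (after 34 returned to E): A=24, B=21, C=50, E=50
Folded: D, F
Pot levels (distinct totals of non-folded players): 21, 24, 50
Layer 1-21: 21 each from A, B, C, E = 21*4 = 84 chips; eligible A, B, C, E
Layer 22-24: 3 each from A, C, E = 3*3 = 9 chips; eligible A, C, E
Layer 25-50: 26 each from C, E = 26*2 = 52 chips; eligible C, E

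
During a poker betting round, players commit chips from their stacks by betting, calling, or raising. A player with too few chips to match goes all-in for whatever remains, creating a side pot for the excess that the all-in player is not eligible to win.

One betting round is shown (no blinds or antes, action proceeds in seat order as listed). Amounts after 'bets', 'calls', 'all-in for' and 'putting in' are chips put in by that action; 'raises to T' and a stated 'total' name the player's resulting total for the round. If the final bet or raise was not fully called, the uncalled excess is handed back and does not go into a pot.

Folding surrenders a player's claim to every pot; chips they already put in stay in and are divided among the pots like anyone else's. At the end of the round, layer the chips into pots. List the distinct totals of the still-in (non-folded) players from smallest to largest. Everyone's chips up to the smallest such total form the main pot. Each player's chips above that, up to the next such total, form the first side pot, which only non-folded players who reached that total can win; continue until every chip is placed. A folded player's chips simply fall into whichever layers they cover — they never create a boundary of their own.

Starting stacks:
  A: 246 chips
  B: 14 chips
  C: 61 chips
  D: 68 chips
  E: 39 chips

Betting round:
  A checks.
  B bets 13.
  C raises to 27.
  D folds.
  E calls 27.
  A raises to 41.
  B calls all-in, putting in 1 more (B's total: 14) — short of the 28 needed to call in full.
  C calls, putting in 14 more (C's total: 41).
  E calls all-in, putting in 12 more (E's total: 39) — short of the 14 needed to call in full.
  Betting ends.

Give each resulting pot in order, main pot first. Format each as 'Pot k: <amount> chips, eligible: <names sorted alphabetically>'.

Pot 1: 56 chips, eligible: A, B, C, E
Pot 2: 75 chips, eligible: A, C, E
Pot 3: 4 chips, eligible: A, C

Derivation:
Contributions: A=41, B=14, C=41, E=39
Folded: D
Pot levels (distinct totals of non-folded players): 14, 39, 41
Layer 1-14: 14 each from A, B, C, E = 14*4 = 56 chips; eligible A, B, C, E
Layer 15-39: 25 each from A, C, E = 25*3 = 75 chips; eligible A, C, E
Layer 40-41: 2 each from A, C = 2*2 = 4 chips; eligible A, C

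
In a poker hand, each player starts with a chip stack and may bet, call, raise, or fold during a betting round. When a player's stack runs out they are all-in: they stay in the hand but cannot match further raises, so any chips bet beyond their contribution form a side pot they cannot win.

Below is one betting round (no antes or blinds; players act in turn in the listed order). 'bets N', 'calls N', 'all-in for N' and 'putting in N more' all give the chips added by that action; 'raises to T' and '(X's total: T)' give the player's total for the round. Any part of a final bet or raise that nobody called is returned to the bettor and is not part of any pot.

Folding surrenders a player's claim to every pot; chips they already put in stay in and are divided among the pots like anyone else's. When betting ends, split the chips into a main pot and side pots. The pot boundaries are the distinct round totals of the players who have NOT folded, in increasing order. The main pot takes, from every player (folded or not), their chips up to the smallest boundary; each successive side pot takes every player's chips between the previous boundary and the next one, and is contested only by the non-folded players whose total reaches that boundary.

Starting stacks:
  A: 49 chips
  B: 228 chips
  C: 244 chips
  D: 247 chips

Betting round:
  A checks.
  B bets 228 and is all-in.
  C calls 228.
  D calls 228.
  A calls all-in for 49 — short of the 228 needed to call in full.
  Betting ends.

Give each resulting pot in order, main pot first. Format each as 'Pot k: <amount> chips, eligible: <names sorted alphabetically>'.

Contributions: A=49, B=228, C=228, D=228
Pot levels (distinct totals of non-folded players): 49, 228
Layer 1-49: 49 each from A, B, C, D = 49*4 = 196 chips; eligible A, B, C, D
Layer 50-228: 179 each from B, C, D = 179*3 = 537 chips; eligible B, C, D

Pot 1: 196 chips, eligible: A, B, C, D
Pot 2: 537 chips, eligible: B, C, D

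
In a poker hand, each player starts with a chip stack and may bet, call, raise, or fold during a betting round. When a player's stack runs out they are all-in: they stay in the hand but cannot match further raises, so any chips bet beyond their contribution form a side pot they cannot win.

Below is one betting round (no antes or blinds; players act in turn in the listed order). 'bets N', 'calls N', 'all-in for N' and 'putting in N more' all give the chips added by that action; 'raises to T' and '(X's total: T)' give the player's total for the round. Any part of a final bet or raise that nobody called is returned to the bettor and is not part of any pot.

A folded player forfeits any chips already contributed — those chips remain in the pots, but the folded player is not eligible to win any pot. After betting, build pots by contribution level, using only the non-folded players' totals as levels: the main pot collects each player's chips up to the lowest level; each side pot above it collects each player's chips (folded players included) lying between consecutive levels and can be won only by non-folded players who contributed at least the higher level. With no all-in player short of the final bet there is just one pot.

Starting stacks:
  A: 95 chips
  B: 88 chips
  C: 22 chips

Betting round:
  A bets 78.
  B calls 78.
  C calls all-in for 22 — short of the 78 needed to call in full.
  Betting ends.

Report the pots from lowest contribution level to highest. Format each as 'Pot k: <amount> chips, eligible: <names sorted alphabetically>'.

Pot 1: 66 chips, eligible: A, B, C
Pot 2: 112 chips, eligible: A, B

Derivation:
Contributions: A=78, B=78, C=22
Pot levels (distinct totals of non-folded players): 22, 78
Layer 1-22: 22 each from A, B, C = 22*3 = 66 chips; eligible A, B, C
Layer 23-78: 56 each from A, B = 56*2 = 112 chips; eligible A, B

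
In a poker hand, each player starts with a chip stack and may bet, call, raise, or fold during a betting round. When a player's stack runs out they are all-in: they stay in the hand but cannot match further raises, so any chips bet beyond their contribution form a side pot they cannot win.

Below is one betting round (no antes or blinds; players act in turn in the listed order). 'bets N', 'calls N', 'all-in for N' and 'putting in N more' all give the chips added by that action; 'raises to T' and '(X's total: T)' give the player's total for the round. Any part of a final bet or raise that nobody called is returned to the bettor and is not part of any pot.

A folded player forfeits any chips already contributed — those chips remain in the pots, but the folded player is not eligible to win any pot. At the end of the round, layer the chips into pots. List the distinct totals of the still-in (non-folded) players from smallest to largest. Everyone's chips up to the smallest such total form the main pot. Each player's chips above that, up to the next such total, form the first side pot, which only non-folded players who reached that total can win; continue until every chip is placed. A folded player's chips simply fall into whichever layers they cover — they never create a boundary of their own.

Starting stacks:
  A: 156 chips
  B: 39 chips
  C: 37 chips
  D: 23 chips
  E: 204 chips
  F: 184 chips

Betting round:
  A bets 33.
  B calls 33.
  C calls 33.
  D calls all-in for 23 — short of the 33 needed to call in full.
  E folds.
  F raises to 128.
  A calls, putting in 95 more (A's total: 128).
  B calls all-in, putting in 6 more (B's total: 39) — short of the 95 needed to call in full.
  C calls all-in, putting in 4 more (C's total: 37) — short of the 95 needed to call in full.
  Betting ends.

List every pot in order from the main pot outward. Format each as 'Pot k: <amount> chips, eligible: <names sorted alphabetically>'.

Pot 1: 115 chips, eligible: A, B, C, D, F
Pot 2: 56 chips, eligible: A, B, C, F
Pot 3: 6 chips, eligible: A, B, F
Pot 4: 178 chips, eligible: A, F

Derivation:
Contributions: A=128, B=39, C=37, D=23, F=128
Folded: E
Pot levels (distinct totals of non-folded players): 23, 37, 39, 128
Layer 1-23: 23 each from A, B, C, D, F = 23*5 = 115 chips; eligible A, B, C, D, F
Layer 24-37: 14 each from A, B, C, F = 14*4 = 56 chips; eligible A, B, C, F
Layer 38-39: 2 each from A, B, F = 2*3 = 6 chips; eligible A, B, F
Layer 40-128: 89 each from A, F = 89*2 = 178 chips; eligible A, F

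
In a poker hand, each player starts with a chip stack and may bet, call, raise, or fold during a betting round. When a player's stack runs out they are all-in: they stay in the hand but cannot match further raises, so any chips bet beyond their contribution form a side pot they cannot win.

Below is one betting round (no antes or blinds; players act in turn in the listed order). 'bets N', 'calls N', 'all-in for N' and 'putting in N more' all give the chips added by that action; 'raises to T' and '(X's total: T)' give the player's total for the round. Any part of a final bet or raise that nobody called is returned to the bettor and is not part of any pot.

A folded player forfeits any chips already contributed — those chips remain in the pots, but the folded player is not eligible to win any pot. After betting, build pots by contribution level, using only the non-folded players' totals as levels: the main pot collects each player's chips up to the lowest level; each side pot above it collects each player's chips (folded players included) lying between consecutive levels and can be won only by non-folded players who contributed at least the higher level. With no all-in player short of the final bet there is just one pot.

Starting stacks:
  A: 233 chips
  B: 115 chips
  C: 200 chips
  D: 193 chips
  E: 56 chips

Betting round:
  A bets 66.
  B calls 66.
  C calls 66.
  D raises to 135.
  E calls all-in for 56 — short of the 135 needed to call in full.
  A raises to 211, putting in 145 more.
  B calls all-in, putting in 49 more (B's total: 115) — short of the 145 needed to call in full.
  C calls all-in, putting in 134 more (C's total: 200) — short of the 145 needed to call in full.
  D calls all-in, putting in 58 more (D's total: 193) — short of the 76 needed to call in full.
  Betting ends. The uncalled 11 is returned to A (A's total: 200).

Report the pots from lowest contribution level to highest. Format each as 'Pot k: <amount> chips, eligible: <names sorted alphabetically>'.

Pot 1: 280 chips, eligible: A, B, C, D, E
Pot 2: 236 chips, eligible: A, B, C, D
Pot 3: 234 chips, eligible: A, C, D
Pot 4: 14 chips, eligible: A, C

Derivation:
Contributions (after 11 returned to A): A=200, B=115, C=200, D=193, E=56
Pot levels (distinct totals of non-folded players): 56, 115, 193, 200
Layer 1-56: 56 each from A, B, C, D, E = 56*5 = 280 chips; eligible A, B, C, D, E
Layer 57-115: 59 each from A, B, C, D = 59*4 = 236 chips; eligible A, B, C, D
Layer 116-193: 78 each from A, C, D = 78*3 = 234 chips; eligible A, C, D
Layer 194-200: 7 each from A, C = 7*2 = 14 chips; eligible A, C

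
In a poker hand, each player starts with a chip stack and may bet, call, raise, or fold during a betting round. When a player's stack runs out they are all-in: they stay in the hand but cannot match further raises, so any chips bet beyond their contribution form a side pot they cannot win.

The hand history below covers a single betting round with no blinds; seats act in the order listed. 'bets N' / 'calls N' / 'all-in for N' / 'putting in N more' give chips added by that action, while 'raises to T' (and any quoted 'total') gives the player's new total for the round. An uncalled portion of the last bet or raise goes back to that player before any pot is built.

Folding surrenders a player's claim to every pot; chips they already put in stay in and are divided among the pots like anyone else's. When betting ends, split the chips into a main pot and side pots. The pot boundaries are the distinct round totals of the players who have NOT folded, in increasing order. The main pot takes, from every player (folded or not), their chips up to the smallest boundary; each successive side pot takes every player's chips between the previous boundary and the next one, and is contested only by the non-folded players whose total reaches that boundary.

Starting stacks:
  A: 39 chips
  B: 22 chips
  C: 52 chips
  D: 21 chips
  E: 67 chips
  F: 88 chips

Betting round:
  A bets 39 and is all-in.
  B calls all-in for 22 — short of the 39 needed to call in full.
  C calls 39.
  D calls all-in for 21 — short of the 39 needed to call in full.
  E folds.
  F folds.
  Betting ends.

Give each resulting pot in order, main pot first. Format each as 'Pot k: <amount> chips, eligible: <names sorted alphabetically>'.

Contributions: A=39, B=22, C=39, D=21
Folded: E, F
Pot levels (distinct totals of non-folded players): 21, 22, 39
Layer 1-21: 21 each from A, B, C, D = 21*4 = 84 chips; eligible A, B, C, D
Layer 22-22: 1 each from A, B, C = 1*3 = 3 chips; eligible A, B, C
Layer 23-39: 17 each from A, C = 17*2 = 34 chips; eligible A, C

Pot 1: 84 chips, eligible: A, B, C, D
Pot 2: 3 chips, eligible: A, B, C
Pot 3: 34 chips, eligible: A, C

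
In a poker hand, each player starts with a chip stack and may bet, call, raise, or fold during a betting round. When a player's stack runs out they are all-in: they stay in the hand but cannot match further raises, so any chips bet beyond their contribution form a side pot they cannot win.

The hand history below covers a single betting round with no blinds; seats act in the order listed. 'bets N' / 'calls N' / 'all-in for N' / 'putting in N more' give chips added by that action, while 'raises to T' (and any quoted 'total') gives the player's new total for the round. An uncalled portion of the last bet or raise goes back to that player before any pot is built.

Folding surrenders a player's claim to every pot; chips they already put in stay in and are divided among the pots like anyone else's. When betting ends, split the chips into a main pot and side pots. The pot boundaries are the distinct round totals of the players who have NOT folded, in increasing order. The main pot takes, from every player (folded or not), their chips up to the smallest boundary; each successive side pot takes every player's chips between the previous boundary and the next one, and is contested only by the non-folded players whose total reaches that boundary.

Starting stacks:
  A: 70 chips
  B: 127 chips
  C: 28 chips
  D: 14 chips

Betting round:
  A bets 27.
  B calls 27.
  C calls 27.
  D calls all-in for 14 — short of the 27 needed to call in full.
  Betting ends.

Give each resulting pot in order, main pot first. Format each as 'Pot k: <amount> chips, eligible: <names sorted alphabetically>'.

Contributions: A=27, B=27, C=27, D=14
Pot levels (distinct totals of non-folded players): 14, 27
Layer 1-14: 14 each from A, B, C, D = 14*4 = 56 chips; eligible A, B, C, D
Layer 15-27: 13 each from A, B, C = 13*3 = 39 chips; eligible A, B, C

Pot 1: 56 chips, eligible: A, B, C, D
Pot 2: 39 chips, eligible: A, B, C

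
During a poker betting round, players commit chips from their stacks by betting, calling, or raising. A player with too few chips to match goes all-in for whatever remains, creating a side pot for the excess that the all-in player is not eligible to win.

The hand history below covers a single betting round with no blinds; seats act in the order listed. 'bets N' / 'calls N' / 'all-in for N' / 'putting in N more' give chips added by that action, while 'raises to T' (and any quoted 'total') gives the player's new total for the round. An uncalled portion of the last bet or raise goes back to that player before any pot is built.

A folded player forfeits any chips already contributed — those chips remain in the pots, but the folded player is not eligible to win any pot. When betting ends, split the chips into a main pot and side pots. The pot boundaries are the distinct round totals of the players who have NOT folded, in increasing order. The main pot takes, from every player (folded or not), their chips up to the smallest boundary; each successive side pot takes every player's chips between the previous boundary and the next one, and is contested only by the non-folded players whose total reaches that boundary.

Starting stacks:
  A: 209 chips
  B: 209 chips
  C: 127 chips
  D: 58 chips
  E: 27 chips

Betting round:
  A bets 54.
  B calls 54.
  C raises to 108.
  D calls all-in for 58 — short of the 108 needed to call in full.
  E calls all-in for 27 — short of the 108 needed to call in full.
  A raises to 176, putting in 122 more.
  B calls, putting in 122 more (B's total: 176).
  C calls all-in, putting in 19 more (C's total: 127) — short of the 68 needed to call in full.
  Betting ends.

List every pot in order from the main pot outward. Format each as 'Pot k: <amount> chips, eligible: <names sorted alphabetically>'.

Contributions: A=176, B=176, C=127, D=58, E=27
Pot levels (distinct totals of non-folded players): 27, 58, 127, 176
Layer 1-27: 27 each from A, B, C, D, E = 27*5 = 135 chips; eligible A, B, C, D, E
Layer 28-58: 31 each from A, B, C, D = 31*4 = 124 chips; eligible A, B, C, D
Layer 59-127: 69 each from A, B, C = 69*3 = 207 chips; eligible A, B, C
Layer 128-176: 49 each from A, B = 49*2 = 98 chips; eligible A, B

Pot 1: 135 chips, eligible: A, B, C, D, E
Pot 2: 124 chips, eligible: A, B, C, D
Pot 3: 207 chips, eligible: A, B, C
Pot 4: 98 chips, eligible: A, B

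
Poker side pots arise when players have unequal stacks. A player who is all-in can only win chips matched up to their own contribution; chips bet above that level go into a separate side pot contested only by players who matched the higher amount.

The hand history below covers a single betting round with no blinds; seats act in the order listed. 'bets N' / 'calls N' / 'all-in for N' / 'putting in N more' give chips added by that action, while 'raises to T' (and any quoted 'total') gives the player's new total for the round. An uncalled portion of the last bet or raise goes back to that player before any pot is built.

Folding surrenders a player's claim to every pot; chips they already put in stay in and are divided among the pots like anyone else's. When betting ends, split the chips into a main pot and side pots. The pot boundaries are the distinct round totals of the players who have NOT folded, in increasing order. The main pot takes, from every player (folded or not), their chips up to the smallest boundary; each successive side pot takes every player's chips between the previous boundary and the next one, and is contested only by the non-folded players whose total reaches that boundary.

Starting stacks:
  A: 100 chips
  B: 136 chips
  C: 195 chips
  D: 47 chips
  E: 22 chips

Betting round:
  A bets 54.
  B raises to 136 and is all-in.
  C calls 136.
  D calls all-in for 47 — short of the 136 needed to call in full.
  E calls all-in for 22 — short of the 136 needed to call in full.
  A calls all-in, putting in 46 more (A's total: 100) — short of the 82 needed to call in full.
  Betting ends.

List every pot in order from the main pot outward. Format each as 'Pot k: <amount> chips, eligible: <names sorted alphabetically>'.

Pot 1: 110 chips, eligible: A, B, C, D, E
Pot 2: 100 chips, eligible: A, B, C, D
Pot 3: 159 chips, eligible: A, B, C
Pot 4: 72 chips, eligible: B, C

Derivation:
Contributions: A=100, B=136, C=136, D=47, E=22
Pot levels (distinct totals of non-folded players): 22, 47, 100, 136
Layer 1-22: 22 each from A, B, C, D, E = 22*5 = 110 chips; eligible A, B, C, D, E
Layer 23-47: 25 each from A, B, C, D = 25*4 = 100 chips; eligible A, B, C, D
Layer 48-100: 53 each from A, B, C = 53*3 = 159 chips; eligible A, B, C
Layer 101-136: 36 each from B, C = 36*2 = 72 chips; eligible B, C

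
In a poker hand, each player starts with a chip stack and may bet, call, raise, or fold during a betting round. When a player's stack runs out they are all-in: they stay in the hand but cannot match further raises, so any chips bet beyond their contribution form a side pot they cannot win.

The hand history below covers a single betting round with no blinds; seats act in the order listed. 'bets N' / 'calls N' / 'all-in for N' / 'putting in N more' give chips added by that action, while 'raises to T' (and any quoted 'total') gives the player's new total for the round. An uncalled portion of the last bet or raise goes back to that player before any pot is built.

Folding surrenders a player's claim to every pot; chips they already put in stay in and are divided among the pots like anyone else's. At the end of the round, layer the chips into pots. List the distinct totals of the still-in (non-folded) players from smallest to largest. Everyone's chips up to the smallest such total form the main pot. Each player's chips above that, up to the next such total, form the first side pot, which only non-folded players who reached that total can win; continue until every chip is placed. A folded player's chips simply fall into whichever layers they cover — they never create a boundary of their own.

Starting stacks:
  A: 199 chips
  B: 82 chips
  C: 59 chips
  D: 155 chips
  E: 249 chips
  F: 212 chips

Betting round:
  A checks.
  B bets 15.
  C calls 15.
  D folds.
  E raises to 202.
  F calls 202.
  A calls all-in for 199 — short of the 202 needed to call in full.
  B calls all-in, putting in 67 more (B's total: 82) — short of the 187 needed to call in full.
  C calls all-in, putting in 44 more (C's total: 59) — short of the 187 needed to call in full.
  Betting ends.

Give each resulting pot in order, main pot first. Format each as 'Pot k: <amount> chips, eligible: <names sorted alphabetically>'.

Contributions: A=199, B=82, C=59, E=202, F=202
Folded: D
Pot levels (distinct totals of non-folded players): 59, 82, 199, 202
Layer 1-59: 59 each from A, B, C, E, F = 59*5 = 295 chips; eligible A, B, C, E, F
Layer 60-82: 23 each from A, B, E, F = 23*4 = 92 chips; eligible A, B, E, F
Layer 83-199: 117 each from A, E, F = 117*3 = 351 chips; eligible A, E, F
Layer 200-202: 3 each from E, F = 3*2 = 6 chips; eligible E, F

Pot 1: 295 chips, eligible: A, B, C, E, F
Pot 2: 92 chips, eligible: A, B, E, F
Pot 3: 351 chips, eligible: A, E, F
Pot 4: 6 chips, eligible: E, F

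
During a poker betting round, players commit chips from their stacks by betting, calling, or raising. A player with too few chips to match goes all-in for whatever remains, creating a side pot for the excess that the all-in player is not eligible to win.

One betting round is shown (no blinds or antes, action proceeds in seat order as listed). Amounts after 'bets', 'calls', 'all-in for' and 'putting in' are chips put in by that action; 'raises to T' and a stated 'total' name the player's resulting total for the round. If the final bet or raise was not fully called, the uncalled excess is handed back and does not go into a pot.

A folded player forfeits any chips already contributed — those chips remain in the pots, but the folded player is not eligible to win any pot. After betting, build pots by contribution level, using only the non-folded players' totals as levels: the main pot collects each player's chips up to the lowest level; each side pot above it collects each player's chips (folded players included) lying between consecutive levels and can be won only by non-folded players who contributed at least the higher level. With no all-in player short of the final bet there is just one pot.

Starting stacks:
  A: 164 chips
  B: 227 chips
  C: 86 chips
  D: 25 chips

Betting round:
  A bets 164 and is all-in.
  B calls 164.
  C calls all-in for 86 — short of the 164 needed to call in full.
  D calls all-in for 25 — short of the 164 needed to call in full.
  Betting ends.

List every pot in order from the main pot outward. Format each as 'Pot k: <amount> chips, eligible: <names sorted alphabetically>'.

Pot 1: 100 chips, eligible: A, B, C, D
Pot 2: 183 chips, eligible: A, B, C
Pot 3: 156 chips, eligible: A, B

Derivation:
Contributions: A=164, B=164, C=86, D=25
Pot levels (distinct totals of non-folded players): 25, 86, 164
Layer 1-25: 25 each from A, B, C, D = 25*4 = 100 chips; eligible A, B, C, D
Layer 26-86: 61 each from A, B, C = 61*3 = 183 chips; eligible A, B, C
Layer 87-164: 78 each from A, B = 78*2 = 156 chips; eligible A, B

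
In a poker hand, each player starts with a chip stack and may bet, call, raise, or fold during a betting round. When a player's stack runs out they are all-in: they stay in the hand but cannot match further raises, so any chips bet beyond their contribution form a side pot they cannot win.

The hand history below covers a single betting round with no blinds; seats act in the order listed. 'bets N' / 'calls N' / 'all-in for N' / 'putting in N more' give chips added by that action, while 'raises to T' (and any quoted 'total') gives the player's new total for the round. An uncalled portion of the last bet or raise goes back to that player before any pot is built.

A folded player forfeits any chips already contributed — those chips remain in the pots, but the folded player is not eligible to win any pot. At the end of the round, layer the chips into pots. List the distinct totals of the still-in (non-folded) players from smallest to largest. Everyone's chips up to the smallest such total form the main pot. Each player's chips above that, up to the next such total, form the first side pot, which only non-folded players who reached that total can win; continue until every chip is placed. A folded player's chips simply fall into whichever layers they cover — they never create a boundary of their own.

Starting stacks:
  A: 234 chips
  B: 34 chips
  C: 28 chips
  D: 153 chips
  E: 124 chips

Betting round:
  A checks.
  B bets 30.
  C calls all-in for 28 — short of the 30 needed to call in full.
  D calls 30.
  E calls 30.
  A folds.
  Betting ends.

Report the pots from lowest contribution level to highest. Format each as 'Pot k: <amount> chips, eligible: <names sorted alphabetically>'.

Pot 1: 112 chips, eligible: B, C, D, E
Pot 2: 6 chips, eligible: B, D, E

Derivation:
Contributions: B=30, C=28, D=30, E=30
Folded: A
Pot levels (distinct totals of non-folded players): 28, 30
Layer 1-28: 28 each from B, C, D, E = 28*4 = 112 chips; eligible B, C, D, E
Layer 29-30: 2 each from B, D, E = 2*3 = 6 chips; eligible B, D, E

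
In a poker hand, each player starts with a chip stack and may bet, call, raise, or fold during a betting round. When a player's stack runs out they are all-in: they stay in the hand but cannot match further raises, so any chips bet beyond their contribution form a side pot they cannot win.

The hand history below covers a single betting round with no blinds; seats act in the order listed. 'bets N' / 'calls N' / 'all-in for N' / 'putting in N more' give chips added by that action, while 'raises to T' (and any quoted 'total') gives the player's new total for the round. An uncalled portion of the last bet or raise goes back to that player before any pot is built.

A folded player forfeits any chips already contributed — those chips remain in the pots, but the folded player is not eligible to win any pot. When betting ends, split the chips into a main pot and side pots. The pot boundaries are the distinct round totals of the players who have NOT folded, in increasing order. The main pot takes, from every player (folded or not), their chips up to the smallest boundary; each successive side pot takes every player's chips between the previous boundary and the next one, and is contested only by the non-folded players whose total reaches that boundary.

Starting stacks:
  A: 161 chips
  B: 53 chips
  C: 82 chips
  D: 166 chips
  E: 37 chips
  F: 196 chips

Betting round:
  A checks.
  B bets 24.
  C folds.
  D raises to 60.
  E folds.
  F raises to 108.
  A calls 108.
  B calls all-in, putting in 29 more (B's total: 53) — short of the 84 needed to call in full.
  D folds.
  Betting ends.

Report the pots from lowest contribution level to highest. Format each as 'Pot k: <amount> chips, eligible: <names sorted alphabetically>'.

Pot 1: 212 chips, eligible: A, B, F
Pot 2: 117 chips, eligible: A, F

Derivation:
Contributions: A=108, B=53, D=60, F=108
Folded: C, D, E
Pot levels (distinct totals of non-folded players): 53, 108
Layer 1-53: 53 each from A, B, D, F = 53*4 = 212 chips; eligible A, B, F
Layer 54-108: A 55 + D 7 + F 55 = 117 chips; eligible A, F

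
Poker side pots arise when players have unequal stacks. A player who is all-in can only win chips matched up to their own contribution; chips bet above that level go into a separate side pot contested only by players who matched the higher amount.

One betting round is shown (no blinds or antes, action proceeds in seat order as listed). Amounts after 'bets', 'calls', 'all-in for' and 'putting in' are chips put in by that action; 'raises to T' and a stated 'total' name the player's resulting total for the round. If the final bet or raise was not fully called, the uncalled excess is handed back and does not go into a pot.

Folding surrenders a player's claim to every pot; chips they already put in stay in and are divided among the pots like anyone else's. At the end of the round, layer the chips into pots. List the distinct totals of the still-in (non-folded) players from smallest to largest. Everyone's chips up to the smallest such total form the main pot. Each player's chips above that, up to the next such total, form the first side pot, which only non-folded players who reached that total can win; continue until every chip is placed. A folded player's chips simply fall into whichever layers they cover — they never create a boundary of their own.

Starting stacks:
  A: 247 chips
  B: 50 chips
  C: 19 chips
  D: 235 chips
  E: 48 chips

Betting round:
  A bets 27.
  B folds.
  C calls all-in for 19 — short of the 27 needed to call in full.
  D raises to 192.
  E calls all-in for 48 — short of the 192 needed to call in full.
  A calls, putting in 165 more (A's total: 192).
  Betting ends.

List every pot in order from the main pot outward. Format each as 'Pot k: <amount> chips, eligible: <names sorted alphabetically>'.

Contributions: A=192, C=19, D=192, E=48
Folded: B
Pot levels (distinct totals of non-folded players): 19, 48, 192
Layer 1-19: 19 each from A, C, D, E = 19*4 = 76 chips; eligible A, C, D, E
Layer 20-48: 29 each from A, D, E = 29*3 = 87 chips; eligible A, D, E
Layer 49-192: 144 each from A, D = 144*2 = 288 chips; eligible A, D

Pot 1: 76 chips, eligible: A, C, D, E
Pot 2: 87 chips, eligible: A, D, E
Pot 3: 288 chips, eligible: A, D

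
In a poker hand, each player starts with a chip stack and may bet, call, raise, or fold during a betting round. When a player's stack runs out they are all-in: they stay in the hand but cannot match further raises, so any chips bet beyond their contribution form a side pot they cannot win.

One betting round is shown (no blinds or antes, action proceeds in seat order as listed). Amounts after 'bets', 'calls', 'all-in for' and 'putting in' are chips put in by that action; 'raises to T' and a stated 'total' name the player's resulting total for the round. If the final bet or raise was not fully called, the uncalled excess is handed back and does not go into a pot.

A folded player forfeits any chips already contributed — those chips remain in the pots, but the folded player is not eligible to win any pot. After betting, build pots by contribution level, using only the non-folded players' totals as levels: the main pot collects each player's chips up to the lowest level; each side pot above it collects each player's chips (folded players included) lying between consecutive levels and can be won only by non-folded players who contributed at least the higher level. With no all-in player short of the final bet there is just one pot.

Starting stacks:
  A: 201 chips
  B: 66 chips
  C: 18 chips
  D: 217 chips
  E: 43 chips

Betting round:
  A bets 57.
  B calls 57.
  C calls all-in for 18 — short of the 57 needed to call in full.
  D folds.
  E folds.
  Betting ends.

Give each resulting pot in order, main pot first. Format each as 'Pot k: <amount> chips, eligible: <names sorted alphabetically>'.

Contributions: A=57, B=57, C=18
Folded: D, E
Pot levels (distinct totals of non-folded players): 18, 57
Layer 1-18: 18 each from A, B, C = 18*3 = 54 chips; eligible A, B, C
Layer 19-57: 39 each from A, B = 39*2 = 78 chips; eligible A, B

Pot 1: 54 chips, eligible: A, B, C
Pot 2: 78 chips, eligible: A, B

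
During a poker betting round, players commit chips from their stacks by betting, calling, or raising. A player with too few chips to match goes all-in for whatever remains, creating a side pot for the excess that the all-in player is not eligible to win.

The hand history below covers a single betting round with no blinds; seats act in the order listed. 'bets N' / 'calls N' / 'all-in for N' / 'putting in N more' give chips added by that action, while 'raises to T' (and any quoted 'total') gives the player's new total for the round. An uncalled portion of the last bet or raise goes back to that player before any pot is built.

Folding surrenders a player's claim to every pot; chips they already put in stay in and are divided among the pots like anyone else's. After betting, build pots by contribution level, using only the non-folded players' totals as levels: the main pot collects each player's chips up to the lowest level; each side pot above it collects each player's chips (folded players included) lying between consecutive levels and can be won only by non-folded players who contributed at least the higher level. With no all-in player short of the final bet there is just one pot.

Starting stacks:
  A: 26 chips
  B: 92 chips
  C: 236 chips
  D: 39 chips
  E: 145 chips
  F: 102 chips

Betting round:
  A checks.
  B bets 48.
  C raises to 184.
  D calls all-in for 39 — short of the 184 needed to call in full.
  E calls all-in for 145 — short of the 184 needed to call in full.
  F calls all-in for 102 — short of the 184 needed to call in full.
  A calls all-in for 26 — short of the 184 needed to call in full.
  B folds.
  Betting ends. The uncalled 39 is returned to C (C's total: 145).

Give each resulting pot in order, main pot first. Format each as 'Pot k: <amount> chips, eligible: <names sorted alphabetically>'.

Contributions (after 39 returned to C): A=26, B=48, C=145, D=39, E=145, F=102
Folded: B
Pot levels (distinct totals of non-folded players): 26, 39, 102, 145
Layer 1-26: 26 each from A, B, C, D, E, F = 26*6 = 156 chips; eligible A, C, D, E, F
Layer 27-39: 13 each from B, C, D, E, F = 13*5 = 65 chips; eligible C, D, E, F
Layer 40-102: B 9 + C 63 + E 63 + F 63 = 198 chips; eligible C, E, F
Layer 103-145: 43 each from C, E = 43*2 = 86 chips; eligible C, E

Pot 1: 156 chips, eligible: A, C, D, E, F
Pot 2: 65 chips, eligible: C, D, E, F
Pot 3: 198 chips, eligible: C, E, F
Pot 4: 86 chips, eligible: C, E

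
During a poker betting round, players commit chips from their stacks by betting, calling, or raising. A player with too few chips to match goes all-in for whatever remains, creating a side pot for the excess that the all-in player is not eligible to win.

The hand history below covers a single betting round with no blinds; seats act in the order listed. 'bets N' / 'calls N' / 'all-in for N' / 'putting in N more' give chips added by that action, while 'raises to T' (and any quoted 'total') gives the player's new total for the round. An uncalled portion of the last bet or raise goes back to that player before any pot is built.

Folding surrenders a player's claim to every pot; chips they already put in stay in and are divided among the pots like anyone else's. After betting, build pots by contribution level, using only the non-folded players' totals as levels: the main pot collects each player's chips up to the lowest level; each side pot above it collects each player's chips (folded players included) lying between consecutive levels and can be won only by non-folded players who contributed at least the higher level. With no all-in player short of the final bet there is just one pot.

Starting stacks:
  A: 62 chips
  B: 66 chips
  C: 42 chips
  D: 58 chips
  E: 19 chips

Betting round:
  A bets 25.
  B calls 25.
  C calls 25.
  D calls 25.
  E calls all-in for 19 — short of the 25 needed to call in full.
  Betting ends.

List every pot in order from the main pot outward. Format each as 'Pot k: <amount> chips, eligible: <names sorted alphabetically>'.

Pot 1: 95 chips, eligible: A, B, C, D, E
Pot 2: 24 chips, eligible: A, B, C, D

Derivation:
Contributions: A=25, B=25, C=25, D=25, E=19
Pot levels (distinct totals of non-folded players): 19, 25
Layer 1-19: 19 each from A, B, C, D, E = 19*5 = 95 chips; eligible A, B, C, D, E
Layer 20-25: 6 each from A, B, C, D = 6*4 = 24 chips; eligible A, B, C, D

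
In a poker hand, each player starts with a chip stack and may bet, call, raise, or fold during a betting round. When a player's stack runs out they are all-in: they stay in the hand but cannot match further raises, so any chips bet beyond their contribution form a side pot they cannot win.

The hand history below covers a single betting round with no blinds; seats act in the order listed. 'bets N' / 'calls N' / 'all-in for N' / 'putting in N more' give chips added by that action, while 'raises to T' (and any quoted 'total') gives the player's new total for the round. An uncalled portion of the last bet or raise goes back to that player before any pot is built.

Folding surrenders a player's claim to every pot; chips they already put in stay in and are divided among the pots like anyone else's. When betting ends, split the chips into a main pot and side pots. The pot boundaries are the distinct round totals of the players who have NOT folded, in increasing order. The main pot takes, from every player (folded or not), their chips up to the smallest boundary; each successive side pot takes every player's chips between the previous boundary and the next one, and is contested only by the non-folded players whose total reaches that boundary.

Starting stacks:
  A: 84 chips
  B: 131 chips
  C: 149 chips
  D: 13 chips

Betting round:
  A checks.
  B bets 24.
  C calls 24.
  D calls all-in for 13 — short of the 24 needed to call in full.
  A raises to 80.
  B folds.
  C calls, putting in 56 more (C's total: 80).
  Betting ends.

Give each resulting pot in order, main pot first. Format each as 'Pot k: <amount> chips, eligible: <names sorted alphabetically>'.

Pot 1: 52 chips, eligible: A, C, D
Pot 2: 145 chips, eligible: A, C

Derivation:
Contributions: A=80, B=24, C=80, D=13
Folded: B
Pot levels (distinct totals of non-folded players): 13, 80
Layer 1-13: 13 each from A, B, C, D = 13*4 = 52 chips; eligible A, C, D
Layer 14-80: A 67 + B 11 + C 67 = 145 chips; eligible A, C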